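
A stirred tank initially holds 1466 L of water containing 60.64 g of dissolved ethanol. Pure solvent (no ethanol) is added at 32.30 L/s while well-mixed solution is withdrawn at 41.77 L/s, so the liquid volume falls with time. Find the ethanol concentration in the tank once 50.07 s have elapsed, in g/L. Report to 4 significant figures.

Total volume: dV/dt = Q_in − Q_out = -9.47000 L/s, so V(t) = 1466 − 9.47000 t and V(50.07) = 991.837 L.
Solute balance: dm/dt = 0 − Q_out C = −Q_out m/V(t).
Separate: dm/m = −Q_out dt/V(t) ⇒ ln(m/m₀) = −(Q_out/(Q_in−Q_out)) ln(V/V₀).
m = m₀ (V₀/V)^(Q_out/(Q_in−Q_out)) = 60.64 × (1466/991.837)^(-4.41077) = 10.8213 g.
C = m/V = 10.8213/991.837 = 0.0109104 g/L.

0.01091 g/L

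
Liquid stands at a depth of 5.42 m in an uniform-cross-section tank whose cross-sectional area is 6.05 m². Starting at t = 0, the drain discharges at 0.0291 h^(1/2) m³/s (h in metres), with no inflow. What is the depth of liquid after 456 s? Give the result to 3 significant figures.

1.52 m

With no inflow, A dh/dt = −0.0291 √h.
Separate and integrate: 2(√h − √h₀) = −(0.0291/A) t.
√h = √5.42 − 0.0291·456/(2·6.05) = 2.3281 − 1.0967 = 1.2314.
h = 1.2314² = 1.5164 m.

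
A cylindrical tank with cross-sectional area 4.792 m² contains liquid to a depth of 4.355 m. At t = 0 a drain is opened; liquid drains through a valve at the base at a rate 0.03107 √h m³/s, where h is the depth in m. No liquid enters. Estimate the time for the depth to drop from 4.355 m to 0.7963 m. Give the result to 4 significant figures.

368.5 s

A dh/dt = −Q_out = −0.03107 √h.
∫ h^(−1/2) dh = −(0.03107/A) ∫ dt, giving 2√h = 2√h₀ − (0.03107/A) t.
t = 2A(√h₀ − √h)/0.03107 = 2·4.792·(√4.355 − √0.7963)/0.03107
  = 9.58400 × (2.08686 − 0.892356) / 0.03107 = 368.463 s.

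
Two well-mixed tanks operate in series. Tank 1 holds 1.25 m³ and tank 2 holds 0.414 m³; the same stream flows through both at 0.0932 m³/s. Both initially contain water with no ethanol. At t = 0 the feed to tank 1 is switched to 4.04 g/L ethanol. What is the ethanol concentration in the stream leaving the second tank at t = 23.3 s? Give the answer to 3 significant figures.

Each tank obeys Vᵢ dCᵢ/dt = Q(Cᵢ₋₁ − Cᵢ), so τᵢ = Vᵢ/Q.
τ₁ = 1.25/0.0932 = 13.412 s; τ₂ = 0.414/0.0932 = 4.4421 s.
Tank 1: C₁ = C_in(1 − e^(−t/τ₁)). Tank 2 (τ₁ ≠ τ₂): C₂ = C_in[1 − (τ₁ e^(−t/τ₁) − τ₂ e^(−t/τ₂))/(τ₁ − τ₂)].
At t = 23.3: e^(−t/τ₁) = 0.17600, e^(−t/τ₂) = 0.0052722.
C₂ = 4.04·[1 − (13.412·0.17600 − 4.4421·0.0052722)/(8.9700)] = 4.04·0.73945 = 2.9874 g/L.

2.99 g/L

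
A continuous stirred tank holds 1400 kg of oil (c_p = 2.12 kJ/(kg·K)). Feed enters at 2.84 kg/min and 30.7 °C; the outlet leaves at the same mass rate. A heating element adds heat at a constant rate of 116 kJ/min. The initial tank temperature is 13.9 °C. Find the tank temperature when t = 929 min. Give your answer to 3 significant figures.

44.5 °C

Heat balance on the well-mixed liquid: M c_p dT/dt = ṁ c_p (T_in − T) + 116.
τ = M/ṁ = 492.96 min; T_ss = T_in + Q̇/(ṁ c_p) = 30.7 + 116/(2.84·2.12) = 49.967 °C.
Integrating: T(t) = T_ss + (T₀ − T_ss) e^(−t/τ).
T(929) = 49.967 + (-36.067)·e^(−929/492.96) = 49.967 + (-36.067)·0.15190 = 44.488 °C.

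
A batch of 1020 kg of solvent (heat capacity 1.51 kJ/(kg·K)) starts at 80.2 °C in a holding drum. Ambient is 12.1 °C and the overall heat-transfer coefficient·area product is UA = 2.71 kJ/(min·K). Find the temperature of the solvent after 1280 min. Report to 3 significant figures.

First-law balance (no shaft work): M c_p dT/dt = −UA(T − T_amb).
dT/dt = (T_ss − T)/τ with T_ss = T_amb = 12.100 °C, τ = M c_p/UA = 1020·1.51/2.71 = 568.34 min.
Integrating: T(t) = T_ss + (T₀ − T_ss) e^(−t/τ).
T(1280) = 12.100 + (68.100)·0.10517 = 19.262 °C.

19.3 °C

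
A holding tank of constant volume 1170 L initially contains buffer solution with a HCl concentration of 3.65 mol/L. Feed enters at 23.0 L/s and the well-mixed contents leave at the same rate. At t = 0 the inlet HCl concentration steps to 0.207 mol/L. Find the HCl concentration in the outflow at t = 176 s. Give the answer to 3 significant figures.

Mass balance on the solute (V constant): V dC/dt = Q(C_in − C).
Time constant τ = V/Q = 1170/23.0 = 50.870 s.
C approaches C_in exponentially: C(t) = C_in + (C₀ − C_in) e^(−t/τ).
C(176) = 0.207 + (3.65 − 0.207)·e^(−176/50.870) = 0.207 + (3.4430)·0.031435 = 0.31523 mol/L.

0.315 mol/L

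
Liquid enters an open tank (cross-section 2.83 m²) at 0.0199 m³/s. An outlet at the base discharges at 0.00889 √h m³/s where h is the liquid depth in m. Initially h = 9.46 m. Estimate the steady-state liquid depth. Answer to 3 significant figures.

5.01 m

A dh/dt = Q_in − 0.00889 √h. Steady state requires inflow = outflow:
Q_in = 0.00889 √h_ss ⇒ √h_ss = 0.0199/0.00889 = 2.2385.
h_ss = 2.2385² = 5.0107 m. (Since h₀ = 9.46 m > h_ss, the level will fall toward this value.)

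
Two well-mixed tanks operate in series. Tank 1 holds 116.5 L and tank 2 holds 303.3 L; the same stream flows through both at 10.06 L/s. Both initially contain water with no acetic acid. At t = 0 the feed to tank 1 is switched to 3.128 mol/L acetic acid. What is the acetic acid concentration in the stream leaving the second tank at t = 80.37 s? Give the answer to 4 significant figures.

2.777 mol/L

Each tank obeys Vᵢ dCᵢ/dt = Q(Cᵢ₋₁ − Cᵢ), so τᵢ = Vᵢ/Q.
τ₁ = 116.5/10.06 = 11.5805 s; τ₂ = 303.3/10.06 = 30.1491 s.
Solving the cascade with C₁(0)=C₂(0)=0 gives C₂(t) = C_in[1 − (τ₁ e^(−t/τ₁) − τ₂ e^(−t/τ₂))/(τ₁ − τ₂)].
At t = 80.37: e^(−t/τ₁) = 0.000968168, e^(−t/τ₂) = 0.0695471.
C₂ = 3.128·[1 − (11.5805·0.000968168 − 30.1491·0.0695471)/(-18.5686)] = 3.128·0.887683 = 2.77667 mol/L.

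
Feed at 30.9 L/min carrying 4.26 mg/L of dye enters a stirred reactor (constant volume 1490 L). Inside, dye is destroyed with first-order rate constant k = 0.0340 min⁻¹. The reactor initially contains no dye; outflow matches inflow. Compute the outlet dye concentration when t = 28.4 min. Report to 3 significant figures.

1.27 mg/L

Accumulation = in − out − consumed: V dC/dt = Q C_in − Q C − k V C.
dC/dt = (Q/V) C_in − (Q/V + k) C; effective rate a = Q/V + k = 0.020738 + 0.0340 = 0.054738 min⁻¹.
C_ss = Q C_in/(Q + kV) = 1.6140 mg/L; C(t) = C_ss + (C₀ − C_ss) e^(−a t).
C(28.4) = 1.6140 + (-1.6140)·e^(−0.054738·28.4) = 1.6140 + (-1.6140)·0.21128 = 1.2730 mg/L.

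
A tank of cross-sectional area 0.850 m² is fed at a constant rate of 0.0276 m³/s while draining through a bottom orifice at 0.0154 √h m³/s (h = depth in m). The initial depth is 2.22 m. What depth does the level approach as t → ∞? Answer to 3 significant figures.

3.21 m

Mass balance (ρ constant): A dh/dt = Q_in − 0.0154 √h. At steady state dh/dt = 0:
Q_in = 0.0154 √h_ss ⇒ √h_ss = 0.0276/0.0154 = 1.7922.
h_ss = 1.7922² = 3.2120 m. (Since h₀ = 2.22 m < h_ss, the level will rise toward this value.)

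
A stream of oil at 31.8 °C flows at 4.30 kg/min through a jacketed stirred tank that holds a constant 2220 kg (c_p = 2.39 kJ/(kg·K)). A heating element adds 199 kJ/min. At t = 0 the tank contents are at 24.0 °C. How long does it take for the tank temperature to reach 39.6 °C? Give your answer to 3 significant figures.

441 min

Heat balance on the well-mixed liquid: M c_p dT/dt = ṁ c_p (T_in − T) + 199.
τ = M/ṁ = 516.28 min; T_ss = T_in + Q̇/(ṁ c_p) = 51.164 °C.
T(t) = T_ss + (T₀ − T_ss) e^(−t/τ). Set T = 39.6:
e^(−t/τ) = (39.6 − 51.164)/(24.0 − 51.164) = 0.42570
t = −516.28 · ln(0.42570) = 440.91 min.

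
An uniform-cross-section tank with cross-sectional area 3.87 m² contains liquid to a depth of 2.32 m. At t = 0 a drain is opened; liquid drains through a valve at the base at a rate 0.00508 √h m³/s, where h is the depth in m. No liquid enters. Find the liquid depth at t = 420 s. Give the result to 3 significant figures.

With no inflow, A dh/dt = −0.00508 √h.
Separate and integrate: 2(√h − √h₀) = −(0.00508/A) t.
√h = √2.32 − 0.00508·420/(2·3.87) = 1.5232 − 0.27566 = 1.2475.
h = 1.2475² = 1.5562 m.

1.56 m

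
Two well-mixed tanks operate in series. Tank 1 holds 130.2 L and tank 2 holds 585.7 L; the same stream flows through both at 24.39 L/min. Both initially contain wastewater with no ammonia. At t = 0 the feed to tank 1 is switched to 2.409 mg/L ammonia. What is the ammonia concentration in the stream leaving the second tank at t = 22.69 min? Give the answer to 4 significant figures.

Species balance on tank i: dCᵢ/dt = (Cᵢ₋₁ − Cᵢ)/τᵢ with τᵢ = Vᵢ/Q.
τ₁ = 130.2/24.39 = 5.33825 min; τ₂ = 585.7/24.39 = 24.0139 min.
Solving the cascade with C₁(0)=C₂(0)=0 gives C₂(t) = C_in[1 − (τ₁ e^(−t/τ₁) − τ₂ e^(−t/τ₂))/(τ₁ − τ₂)].
At t = 22.69: e^(−t/τ₁) = 0.0142578, e^(−t/τ₂) = 0.388731.
C₂ = 2.409·[1 − (5.33825·0.0142578 − 24.0139·0.388731)/(-18.6757)] = 2.409·0.504230 = 1.21469 mg/L.

1.215 mg/L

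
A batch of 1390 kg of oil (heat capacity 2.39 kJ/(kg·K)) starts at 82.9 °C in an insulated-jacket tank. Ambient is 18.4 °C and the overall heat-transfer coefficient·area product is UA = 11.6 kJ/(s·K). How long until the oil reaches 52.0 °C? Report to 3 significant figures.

187 s

Lumped-capacitance energy balance: M c_p dT/dt = UA(T_amb − T).
τ = M c_p/UA = 286.39 s; T_ss = T_amb = 18.400 °C.
T(t) = T_ss + (T₀ − T_ss)e^(−t/τ); set T = 52.0:
t = −τ ln[(T − T_ss)/(T₀ − T_ss)] = −286.39 · ln(0.52093) = 186.76 s.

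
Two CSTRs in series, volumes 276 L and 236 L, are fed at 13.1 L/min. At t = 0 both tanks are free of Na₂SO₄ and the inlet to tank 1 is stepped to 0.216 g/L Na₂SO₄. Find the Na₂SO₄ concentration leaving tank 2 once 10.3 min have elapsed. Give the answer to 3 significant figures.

Time constants: τᵢ = Vᵢ/Q for each well-mixed tank.
τ₁ = 276/13.1 = 21.069 min; τ₂ = 236/13.1 = 18.015 min.
Solving the cascade with C₁(0)=C₂(0)=0 gives C₂(t) = C_in[1 − (τ₁ e^(−t/τ₁) − τ₂ e^(−t/τ₂))/(τ₁ − τ₂)].
At t = 10.3: e^(−t/τ₁) = 0.61331, e^(−t/τ₂) = 0.56454.
C₂ = 0.216·[1 − (21.069·0.61331 − 18.015·0.56454)/(3.0534)] = 0.216·0.098936 = 0.021370 g/L.

0.0214 g/L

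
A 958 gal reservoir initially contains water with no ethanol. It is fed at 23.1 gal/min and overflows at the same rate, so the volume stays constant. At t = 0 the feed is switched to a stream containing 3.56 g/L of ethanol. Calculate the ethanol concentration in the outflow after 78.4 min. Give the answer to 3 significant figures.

Species balance on the tank: V dC/dt = Q(C_in − C).
Time constant τ = V/Q = 958/23.1 = 41.472 min.
C approaches C_in exponentially: C(t) = C_in + (C₀ − C_in) e^(−t/τ).
C(78.4) = 3.56 + (0 − 3.56)·e^(−78.4/41.472) = 3.56 + (-3.5600)·0.15101 = 3.0224 g/L.

3.02 g/L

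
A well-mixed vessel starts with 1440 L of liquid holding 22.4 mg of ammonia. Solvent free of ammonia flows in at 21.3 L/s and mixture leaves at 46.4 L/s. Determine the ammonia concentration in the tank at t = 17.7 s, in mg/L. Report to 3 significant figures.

0.0114 mg/L

Total volume: dV/dt = Q_in − Q_out = -25.100 L/s, so V(t) = 1440 − 25.100 t and V(17.7) = 995.73 L.
Species balance (pure solvent in): dm/dt = −Q_out · m/V(t).
dm/m = −Q_out dt/(V₀ − 25.100 t); integrating gives ln(m/m₀) = −(Q_out/(Q_in−Q_out)) ln(V/V₀).
m = m₀ (V₀/V)^(Q_out/(Q_in−Q_out)) = 22.4 × (1440/995.73)^(-1.8486) = 11.326 mg.
C = m/V = 11.326/995.73 = 0.011374 mg/L.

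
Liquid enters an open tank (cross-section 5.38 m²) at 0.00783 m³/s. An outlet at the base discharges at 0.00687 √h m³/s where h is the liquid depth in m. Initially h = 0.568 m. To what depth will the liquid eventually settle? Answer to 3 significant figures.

1.30 m

Level balance: A dh/dt = 0.00783 − 0.00687 √h. Setting dh/dt = 0:
Q_in = 0.00687 √h_ss ⇒ √h_ss = 0.00783/0.00687 = 1.1397.
h_ss = 1.1397² = 1.2990 m. (Since h₀ = 0.568 m < h_ss, the level will rise toward this value.)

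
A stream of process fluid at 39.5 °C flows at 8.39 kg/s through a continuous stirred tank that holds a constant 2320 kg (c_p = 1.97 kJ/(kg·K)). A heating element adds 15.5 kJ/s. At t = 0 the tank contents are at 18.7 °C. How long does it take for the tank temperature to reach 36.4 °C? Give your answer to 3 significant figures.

M c_p dT/dt = ṁ c_p (T_in − T) + Q̇.
τ = M/ṁ = 276.52 s; T_ss = T_in + Q̇/(ṁ c_p) = 40.438 °C.
T(t) = T_ss + (T₀ − T_ss) e^(−t/τ). Set T = 36.4:
e^(−t/τ) = (36.4 − 40.438)/(18.7 − 40.438) = 0.18575
t = −276.52 · ln(0.18575) = 465.48 s.

465 s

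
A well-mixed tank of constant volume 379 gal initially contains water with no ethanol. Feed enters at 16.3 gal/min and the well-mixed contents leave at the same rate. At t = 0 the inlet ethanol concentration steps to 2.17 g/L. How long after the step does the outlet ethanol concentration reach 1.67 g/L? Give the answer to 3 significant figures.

Accumulation = in − out for the solute gives V dC/dt = Q(C_in − C), so τ = V/Q = 23.252 min.
C(t) = C_in + (C₀ − C_in) e^(−t/τ). Set C = 1.67 and solve for t:
e^(−t/τ) = (C − C_in)/(C₀ − C_in) = (1.67 − 2.17)/(0 − 2.17) = 0.23041
t = −τ ln(…) = 23.252 × 1.4679 = 34.130 min.

34.1 min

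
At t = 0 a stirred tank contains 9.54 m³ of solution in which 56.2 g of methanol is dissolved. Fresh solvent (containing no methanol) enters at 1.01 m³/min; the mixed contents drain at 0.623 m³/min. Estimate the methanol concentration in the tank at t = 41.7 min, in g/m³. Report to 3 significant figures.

Let m(t) be the amount of methanol. Volume: V(t) = V₀ + (Q_in − Q_out) t = 9.54 + 0.38700 t; V(41.7) = 25.678 m³.
No methanol enters, so dm/dt = −Q_out · (m/V).
Separate: dm/m = −Q_out dt/V(t) ⇒ ln(m/m₀) = −(Q_out/(Q_in−Q_out)) ln(V/V₀).
m = m₀ (V₀/V)^(Q_out/(Q_in−Q_out)) = 56.2 × (9.54/25.678)^(1.6098) = 11.416 g.
C = m/V = 11.416/25.678 = 0.44457 g/m³.

0.445 g/m³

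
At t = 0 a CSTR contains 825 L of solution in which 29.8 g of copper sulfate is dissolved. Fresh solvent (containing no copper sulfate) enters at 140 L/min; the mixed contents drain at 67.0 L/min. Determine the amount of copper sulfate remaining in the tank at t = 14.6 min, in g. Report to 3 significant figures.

13.9 g

Let m(t) be the amount of copper sulfate. Volume: V(t) = V₀ + (Q_in − Q_out) t = 825 + 73.000 t; V(14.6) = 1890.8 L.
Solute balance: dm/dt = 0 − Q_out C = −Q_out m/V(t).
Separate: dm/m = −Q_out dt/V(t) ⇒ ln(m/m₀) = −(Q_out/(Q_in−Q_out)) ln(V/V₀).
m = m₀ (V₀/V)^(Q_out/(Q_in−Q_out)) = 29.8 × (825/1890.8)^(0.91781) = 13.920 g.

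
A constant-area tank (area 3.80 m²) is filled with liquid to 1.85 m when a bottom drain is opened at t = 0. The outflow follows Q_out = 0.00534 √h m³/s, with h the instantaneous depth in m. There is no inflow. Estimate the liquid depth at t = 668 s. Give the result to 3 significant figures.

With no inflow, A dh/dt = −0.00534 √h.
This is separable: 2 d(√h)/dt = −0.00534/A, so √h = √h₀ − (0.00534/(2A)) t.
√h = √1.85 − 0.00534·668/(2·3.80) = 1.3601 − 0.46936 = 0.89079.
h = 0.89079² = 0.79351 m.

0.794 m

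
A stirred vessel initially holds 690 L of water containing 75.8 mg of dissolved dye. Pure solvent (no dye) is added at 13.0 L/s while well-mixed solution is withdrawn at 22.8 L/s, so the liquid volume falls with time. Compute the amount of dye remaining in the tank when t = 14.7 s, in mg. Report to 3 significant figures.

Let m(t) be the amount of dye. Volume: V(t) = V₀ + (Q_in − Q_out) t = 690 − 9.8000 t; V(14.7) = 545.94 L.
Species balance (pure solvent in): dm/dt = −Q_out · m/V(t).
dm/m = −Q_out dt/(V₀ − 9.8000 t); integrating gives ln(m/m₀) = −(Q_out/(Q_in−Q_out)) ln(V/V₀).
m = m₀ (V₀/V)^(Q_out/(Q_in−Q_out)) = 75.8 × (690/545.94)^(-2.3265) = 43.959 mg.

44.0 mg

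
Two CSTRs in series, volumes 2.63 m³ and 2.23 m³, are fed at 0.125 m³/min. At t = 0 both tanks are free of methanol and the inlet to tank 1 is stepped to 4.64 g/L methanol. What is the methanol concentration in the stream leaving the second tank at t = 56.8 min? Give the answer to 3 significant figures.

Each tank obeys Vᵢ dCᵢ/dt = Q(Cᵢ₋₁ − Cᵢ), so τᵢ = Vᵢ/Q.
τ₁ = 2.63/0.125 = 21.040 min; τ₂ = 2.23/0.125 = 17.840 min.
Solving the cascade with C₁(0)=C₂(0)=0 gives C₂(t) = C_in[1 − (τ₁ e^(−t/τ₁) − τ₂ e^(−t/τ₂))/(τ₁ − τ₂)].
At t = 56.8: e^(−t/τ₁) = 0.067231, e^(−t/τ₂) = 0.041426.
C₂ = 4.64·[1 − (21.040·0.067231 − 17.840·0.041426)/(3.2000)] = 4.64·0.78890 = 3.6605 g/L.

3.66 g/L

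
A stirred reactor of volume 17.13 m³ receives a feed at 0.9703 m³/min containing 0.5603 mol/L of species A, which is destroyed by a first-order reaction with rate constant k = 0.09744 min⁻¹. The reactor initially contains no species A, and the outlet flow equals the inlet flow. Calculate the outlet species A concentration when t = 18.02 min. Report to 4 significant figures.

0.1932 mol/L

Accumulation = in − out − consumed: V dC/dt = Q C_in − Q C − k V C.
This is linear with rate a = Q/V + k = 0.154083 min⁻¹.
C_ss = Q C_in/(Q + kV) = 0.205975 mol/L; C(t) = C_ss + (C₀ − C_ss) e^(−a t).
C(18.02) = 0.205975 + (-0.205975)·e^(−0.154083·18.02) = 0.205975 + (-0.205975)·0.0622510 = 0.193152 mol/L.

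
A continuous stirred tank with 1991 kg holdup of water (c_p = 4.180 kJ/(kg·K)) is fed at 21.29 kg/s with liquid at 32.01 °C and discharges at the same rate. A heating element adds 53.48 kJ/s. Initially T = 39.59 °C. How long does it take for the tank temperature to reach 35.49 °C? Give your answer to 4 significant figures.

Unsteady energy balance on the tank contents: M c_p dT/dt = ṁ c_p (T_in − T) + 53.48.
τ = M/ṁ = 93.5181 s; T_ss = T_in + Q̇/(ṁ c_p) = 32.6110 °C.
T(t) = T_ss + (T₀ − T_ss) e^(−t/τ). Set T = 35.49:
e^(−t/τ) = (35.49 − 32.6110)/(39.59 − 32.6110) = 0.412527
t = −93.5181 · ln(0.412527) = 82.8058 s.

82.81 s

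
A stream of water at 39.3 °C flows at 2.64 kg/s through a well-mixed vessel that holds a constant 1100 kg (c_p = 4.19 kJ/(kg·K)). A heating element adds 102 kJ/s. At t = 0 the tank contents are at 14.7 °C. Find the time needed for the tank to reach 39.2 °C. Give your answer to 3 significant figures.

537 s

M c_p dT/dt = ṁ c_p (T_in − T) + Q̇.
τ = M/ṁ = 416.67 s; T_ss = T_in + Q̇/(ṁ c_p) = 48.521 °C.
T(t) = T_ss + (T₀ − T_ss) e^(−t/τ). Set T = 39.2:
e^(−t/τ) = (39.2 − 48.521)/(14.7 − 48.521) = 0.27560
t = −416.67 · ln(0.27560) = 537.00 s.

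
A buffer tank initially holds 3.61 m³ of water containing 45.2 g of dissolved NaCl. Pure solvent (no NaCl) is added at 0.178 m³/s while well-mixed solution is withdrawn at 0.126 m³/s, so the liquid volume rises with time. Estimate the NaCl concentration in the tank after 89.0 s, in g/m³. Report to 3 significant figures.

0.743 g/m³

Let m(t) be the amount of NaCl. Volume: V(t) = V₀ + (Q_in − Q_out) t = 3.61 + 0.052000 t; V(89.0) = 8.2380 m³.
Solute balance: dm/dt = 0 − Q_out C = −Q_out m/V(t).
Separate: dm/m = −Q_out dt/V(t) ⇒ ln(m/m₀) = −(Q_out/(Q_in−Q_out)) ln(V/V₀).
m = m₀ (V₀/V)^(Q_out/(Q_in−Q_out)) = 45.2 × (3.61/8.2380)^(2.4231) = 6.1223 g.
C = m/V = 6.1223/8.2380 = 0.74318 g/m³.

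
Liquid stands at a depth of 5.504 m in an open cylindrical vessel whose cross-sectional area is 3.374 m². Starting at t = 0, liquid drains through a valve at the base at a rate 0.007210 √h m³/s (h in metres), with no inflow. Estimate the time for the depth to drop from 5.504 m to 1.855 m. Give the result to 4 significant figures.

Unsteady balance on liquid volume: A dh/dt = −0.007210 √h.
Separate and integrate: 2(√h − √h₀) = −(0.007210/A) t.
t = 2A(√h₀ − √h)/0.007210 = 2·3.374·(√5.504 − √1.855)/0.007210
  = 6.74800 × (2.34606 − 1.36198) / 0.007210 = 921.019 s.

921.0 s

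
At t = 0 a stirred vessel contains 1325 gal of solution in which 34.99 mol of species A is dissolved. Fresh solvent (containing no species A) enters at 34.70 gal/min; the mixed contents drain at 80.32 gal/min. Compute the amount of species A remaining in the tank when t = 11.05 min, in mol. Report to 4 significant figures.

Total volume: dV/dt = Q_in − Q_out = -45.6200 gal/min, so V(t) = 1325 − 45.6200 t and V(11.05) = 820.899 gal.
No species A enters, so dm/dt = −Q_out · (m/V).
Separate: dm/m = −Q_out dt/V(t) ⇒ ln(m/m₀) = −(Q_out/(Q_in−Q_out)) ln(V/V₀).
m = m₀ (V₀/V)^(Q_out/(Q_in−Q_out)) = 34.99 × (1325/820.899)^(-1.76063) = 15.0613 mol.

15.06 mol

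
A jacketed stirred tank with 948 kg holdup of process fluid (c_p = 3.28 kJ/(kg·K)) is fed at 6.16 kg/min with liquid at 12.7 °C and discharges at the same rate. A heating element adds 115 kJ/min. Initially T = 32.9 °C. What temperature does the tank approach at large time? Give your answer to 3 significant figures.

Heat balance on the well-mixed liquid: M c_p dT/dt = ṁ c_p (T_in − T) + 115.
At steady state dT/dt = 0 ⇒ T_ss = T_in + Q̇/(ṁ c_p) = 12.7 + 115/(6.16·3.28) = 18.392 °C.

18.4 °C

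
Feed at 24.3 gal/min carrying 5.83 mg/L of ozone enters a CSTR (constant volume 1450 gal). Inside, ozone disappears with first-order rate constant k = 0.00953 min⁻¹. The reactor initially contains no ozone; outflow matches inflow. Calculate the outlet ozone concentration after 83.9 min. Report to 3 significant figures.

3.31 mg/L

Species balance: V dC/dt = Q C_in − Q C − k V C.
This is linear with rate a = Q/V + k = 0.026289 min⁻¹.
C_ss = Q C_in/(Q + kV) = 3.7165 mg/L; C(t) = C_ss + (C₀ − C_ss) e^(−a t).
C(83.9) = 3.7165 + (-3.7165)·e^(−0.026289·83.9) = 3.7165 + (-3.7165)·0.11018 = 3.3070 mg/L.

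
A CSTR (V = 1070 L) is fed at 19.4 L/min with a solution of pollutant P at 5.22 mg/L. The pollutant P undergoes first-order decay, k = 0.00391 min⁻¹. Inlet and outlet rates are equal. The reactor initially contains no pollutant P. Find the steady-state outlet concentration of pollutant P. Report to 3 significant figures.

Accumulation = in − out − consumed: V dC/dt = Q C_in − Q C − k V C.
Steady state (dC/dt = 0): C_ss = Q C_in/(Q + kV) = C_in/(1 + kV/Q).
C_ss = 19.4·5.22/(19.4 + 0.00391·1070) = 101.27/23.584 = 4.2940 mg/L.

4.29 mg/L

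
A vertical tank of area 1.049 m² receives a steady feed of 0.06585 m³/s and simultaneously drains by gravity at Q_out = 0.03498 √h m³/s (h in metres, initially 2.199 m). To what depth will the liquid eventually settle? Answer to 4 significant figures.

Level balance: A dh/dt = 0.06585 − 0.03498 √h. Setting dh/dt = 0:
Q_in = 0.03498 √h_ss ⇒ √h_ss = 0.06585/0.03498 = 1.88250.
h_ss = 1.88250² = 3.54382 m. (Since h₀ = 2.199 m < h_ss, the level will rise toward this value.)

3.544 m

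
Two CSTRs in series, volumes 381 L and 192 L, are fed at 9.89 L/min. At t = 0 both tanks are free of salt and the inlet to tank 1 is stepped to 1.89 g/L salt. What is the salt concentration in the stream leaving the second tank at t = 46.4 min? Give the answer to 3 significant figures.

0.923 g/L

Time constants: τᵢ = Vᵢ/Q for each well-mixed tank.
τ₁ = 381/9.89 = 38.524 min; τ₂ = 192/9.89 = 19.414 min.
Solving the cascade with C₁(0)=C₂(0)=0 gives C₂(t) = C_in[1 − (τ₁ e^(−t/τ₁) − τ₂ e^(−t/τ₂))/(τ₁ − τ₂)].
At t = 46.4: e^(−t/τ₁) = 0.29986, e^(−t/τ₂) = 0.091622.
C₂ = 1.89·[1 − (38.524·0.29986 − 19.414·0.091622)/(19.110)] = 1.89·0.48860 = 0.92346 g/L.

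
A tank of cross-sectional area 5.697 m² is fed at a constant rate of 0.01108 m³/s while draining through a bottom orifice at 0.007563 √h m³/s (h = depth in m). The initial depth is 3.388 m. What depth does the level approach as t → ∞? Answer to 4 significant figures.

Level balance: A dh/dt = 0.01108 − 0.007563 √h. Setting dh/dt = 0:
Q_in = 0.007563 √h_ss ⇒ √h_ss = 0.01108/0.007563 = 1.46503.
h_ss = 1.46503² = 2.14630 m. (Since h₀ = 3.388 m > h_ss, the level will fall toward this value.)

2.146 m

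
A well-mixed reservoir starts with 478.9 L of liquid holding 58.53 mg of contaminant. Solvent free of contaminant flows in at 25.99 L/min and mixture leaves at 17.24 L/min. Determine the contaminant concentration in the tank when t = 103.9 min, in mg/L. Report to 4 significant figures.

0.005181 mg/L

Let m(t) be the amount of contaminant. Volume: V(t) = V₀ + (Q_in − Q_out) t = 478.9 + 8.75000 t; V(103.9) = 1388.03 L.
No contaminant enters, so dm/dt = −Q_out · (m/V).
Separate: dm/m = −Q_out dt/V(t) ⇒ ln(m/m₀) = −(Q_out/(Q_in−Q_out)) ln(V/V₀).
m = m₀ (V₀/V)^(Q_out/(Q_in−Q_out)) = 58.53 × (478.9/1388.03)^(1.97029) = 7.19128 mg.
C = m/V = 7.19128/1388.03 = 0.00518094 mg/L.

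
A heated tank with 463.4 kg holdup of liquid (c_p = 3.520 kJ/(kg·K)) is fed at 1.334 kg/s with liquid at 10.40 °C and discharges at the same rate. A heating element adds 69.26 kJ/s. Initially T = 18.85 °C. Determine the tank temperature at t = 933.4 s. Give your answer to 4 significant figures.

24.72 °C

Unsteady energy balance on the tank contents: M c_p dT/dt = ṁ c_p (T_in − T) + 69.26.
τ = M/ṁ = 347.376 s; T_ss = T_in + Q̇/(ṁ c_p) = 10.40 + 69.26/(1.334·3.520) = 25.1497 °C.
Integrating: T(t) = T_ss + (T₀ − T_ss) e^(−t/τ).
T(933.4) = 25.1497 + (-6.29973)·e^(−933.4/347.376) = 25.1497 + (-6.29973)·0.0680849 = 24.7208 °C.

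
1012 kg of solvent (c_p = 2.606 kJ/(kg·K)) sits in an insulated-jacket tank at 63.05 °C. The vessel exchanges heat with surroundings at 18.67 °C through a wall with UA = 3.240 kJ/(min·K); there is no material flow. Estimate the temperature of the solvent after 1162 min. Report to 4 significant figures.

M c_p dT/dt = −UA(T − T_amb).
dT/dt = (T_ss − T)/τ with T_ss = T_amb = 18.6700 °C, τ = M c_p/UA = 1012·2.606/3.240 = 813.973 min.
This is linear first-order; T(t) = T_ss + (T₀ − T_ss) e^(−t/τ).
T(1162) = 18.6700 + (44.3800)·0.239892 = 29.3164 °C.

29.32 °C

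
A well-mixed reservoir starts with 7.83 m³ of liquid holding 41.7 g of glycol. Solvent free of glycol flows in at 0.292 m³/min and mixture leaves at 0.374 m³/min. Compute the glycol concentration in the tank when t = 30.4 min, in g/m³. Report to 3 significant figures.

Total volume: dV/dt = Q_in − Q_out = -0.082000 m³/min, so V(t) = 7.83 − 0.082000 t and V(30.4) = 5.3372 m³.
No glycol enters, so dm/dt = −Q_out · (m/V).
dm/m = −Q_out dt/(V₀ − 0.082000 t); integrating gives ln(m/m₀) = −(Q_out/(Q_in−Q_out)) ln(V/V₀).
m = m₀ (V₀/V)^(Q_out/(Q_in−Q_out)) = 41.7 × (7.83/5.3372)^(-4.5610) = 7.2605 g.
C = m/V = 7.2605/5.3372 = 1.3604 g/m³.

1.36 g/m³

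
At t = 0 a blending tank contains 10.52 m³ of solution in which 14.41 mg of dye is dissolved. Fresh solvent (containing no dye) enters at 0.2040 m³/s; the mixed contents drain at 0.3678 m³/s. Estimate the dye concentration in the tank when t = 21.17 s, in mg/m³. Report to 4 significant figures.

0.8324 mg/m³

Total volume: dV/dt = Q_in − Q_out = -0.163800 m³/s, so V(t) = 10.52 − 0.163800 t and V(21.17) = 7.05235 m³.
Species balance (pure solvent in): dm/dt = −Q_out · m/V(t).
Separate: dm/m = −Q_out dt/V(t) ⇒ ln(m/m₀) = −(Q_out/(Q_in−Q_out)) ln(V/V₀).
m = m₀ (V₀/V)^(Q_out/(Q_in−Q_out)) = 14.41 × (10.52/7.05235)^(-2.24542) = 5.87051 mg.
C = m/V = 5.87051/7.05235 = 0.832418 mg/m³.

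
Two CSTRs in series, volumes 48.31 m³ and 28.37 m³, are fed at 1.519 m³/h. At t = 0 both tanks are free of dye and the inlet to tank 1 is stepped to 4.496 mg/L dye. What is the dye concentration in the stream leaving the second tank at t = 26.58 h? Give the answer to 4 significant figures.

Each tank obeys Vᵢ dCᵢ/dt = Q(Cᵢ₋₁ − Cᵢ), so τᵢ = Vᵢ/Q.
τ₁ = 48.31/1.519 = 31.8038 h; τ₂ = 28.37/1.519 = 18.6768 h.
Solving the cascade with C₁(0)=C₂(0)=0 gives C₂(t) = C_in[1 − (τ₁ e^(−t/τ₁) − τ₂ e^(−t/τ₂))/(τ₁ − τ₂)].
At t = 26.58: e^(−t/τ₁) = 0.433550, e^(−t/τ₂) = 0.240952.
C₂ = 4.496·[1 − (31.8038·0.433550 − 18.6768·0.240952)/(13.1271)] = 4.496·0.292428 = 1.31476 mg/L.

1.315 mg/L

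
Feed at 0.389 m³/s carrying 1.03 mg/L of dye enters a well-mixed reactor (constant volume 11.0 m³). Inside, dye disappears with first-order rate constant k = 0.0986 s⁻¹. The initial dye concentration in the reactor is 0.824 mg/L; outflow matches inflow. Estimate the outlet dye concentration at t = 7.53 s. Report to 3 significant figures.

V dC/dt = Q(C_in − C) − k V C.
dC/dt = (Q/V) C_in − (Q/V + k) C; effective rate a = Q/V + k = 0.035364 + 0.0986 = 0.13396 s⁻¹.
C_ss = Q C_in/(Q + kV) = 0.27190 mg/L; C(t) = C_ss + (C₀ − C_ss) e^(−a t).
C(7.53) = 0.27190 + (0.55210)·e^(−0.13396·7.53) = 0.27190 + (0.55210)·0.36468 = 0.47324 mg/L.

0.473 mg/L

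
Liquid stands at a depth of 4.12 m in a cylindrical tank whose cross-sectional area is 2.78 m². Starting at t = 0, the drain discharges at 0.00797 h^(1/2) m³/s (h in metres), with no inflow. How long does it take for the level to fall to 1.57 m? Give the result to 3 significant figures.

542 s

A dh/dt = −Q_out = −0.00797 √h.
This is separable: 2 d(√h)/dt = −0.00797/A, so √h = √h₀ − (0.00797/(2A)) t.
t = 2A(√h₀ − √h)/0.00797 = 2·2.78·(√4.12 − √1.57)/0.00797
  = 5.5600 × (2.0298 − 1.2530) / 0.00797 = 541.90 s.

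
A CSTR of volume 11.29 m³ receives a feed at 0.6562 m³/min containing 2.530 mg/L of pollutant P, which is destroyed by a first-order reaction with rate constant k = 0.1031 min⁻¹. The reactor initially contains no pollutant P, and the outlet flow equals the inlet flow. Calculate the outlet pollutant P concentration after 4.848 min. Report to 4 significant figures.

0.4947 mg/L

Species balance: V dC/dt = Q C_in − Q C − k V C.
This is linear with rate a = Q/V + k = 0.161222 min⁻¹.
C_ss = Q C_in/(Q + kV) = 0.912090 mg/L; C(t) = C_ss + (C₀ − C_ss) e^(−a t).
C(4.848) = 0.912090 + (-0.912090)·e^(−0.161222·4.848) = 0.912090 + (-0.912090)·0.457671 = 0.494653 mg/L.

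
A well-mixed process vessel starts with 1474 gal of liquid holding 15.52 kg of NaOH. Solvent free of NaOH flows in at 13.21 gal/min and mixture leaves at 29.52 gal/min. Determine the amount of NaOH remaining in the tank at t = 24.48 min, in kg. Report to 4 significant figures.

Total volume: dV/dt = Q_in − Q_out = -16.3100 gal/min, so V(t) = 1474 − 16.3100 t and V(24.48) = 1074.73 gal.
Species balance (pure solvent in): dm/dt = −Q_out · m/V(t).
dm/m = −Q_out dt/(V₀ − 16.3100 t); integrating gives ln(m/m₀) = −(Q_out/(Q_in−Q_out)) ln(V/V₀).
m = m₀ (V₀/V)^(Q_out/(Q_in−Q_out)) = 15.52 × (1474/1074.73)^(-1.80993) = 8.76140 kg.

8.761 kg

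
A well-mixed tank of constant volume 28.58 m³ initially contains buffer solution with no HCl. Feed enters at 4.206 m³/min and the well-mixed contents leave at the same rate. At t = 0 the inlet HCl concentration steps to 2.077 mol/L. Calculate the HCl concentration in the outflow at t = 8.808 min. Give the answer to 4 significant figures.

Unsteady species balance (constant V, well mixed): V dC/dt = Q(C_in − C).
Time constant τ = V/Q = 28.58/4.206 = 6.79505 min.
Solution: C(t) = C_in + (C₀ − C_in) e^(−t/τ).
C(8.808) = 2.077 + (0 − 2.077)·e^(−8.808/6.79505) = 2.077 + (-2.07700)·0.273559 = 1.50882 mol/L.

1.509 mol/L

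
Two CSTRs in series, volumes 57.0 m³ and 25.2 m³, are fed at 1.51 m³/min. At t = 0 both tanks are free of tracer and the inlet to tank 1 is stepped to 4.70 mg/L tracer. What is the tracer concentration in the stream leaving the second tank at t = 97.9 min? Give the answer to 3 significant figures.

Each tank obeys Vᵢ dCᵢ/dt = Q(Cᵢ₋₁ − Cᵢ), so τᵢ = Vᵢ/Q.
τ₁ = 57.0/1.51 = 37.748 min; τ₂ = 25.2/1.51 = 16.689 min.
Tank 1: C₁ = C_in(1 − e^(−t/τ₁)). Tank 2 (τ₁ ≠ τ₂): C₂ = C_in[1 − (τ₁ e^(−t/τ₁) − τ₂ e^(−t/τ₂))/(τ₁ − τ₂)].
At t = 97.9: e^(−t/τ₁) = 0.074759, e^(−t/τ₂) = 0.0028335.
C₂ = 4.70·[1 − (37.748·0.074759 − 16.689·0.0028335)/(21.060)] = 4.70·0.86824 = 4.0807 mg/L.

4.08 mg/L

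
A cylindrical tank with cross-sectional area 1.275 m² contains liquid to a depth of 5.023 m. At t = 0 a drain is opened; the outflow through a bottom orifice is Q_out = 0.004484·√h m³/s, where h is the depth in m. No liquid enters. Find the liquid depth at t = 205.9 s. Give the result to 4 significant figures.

A dh/dt = −Q_out = −0.004484 √h.
This is separable: 2 d(√h)/dt = −0.004484/A, so √h = √h₀ − (0.004484/(2A)) t.
√h = √5.023 − 0.004484·205.9/(2·1.275) = 2.24121 − 0.362061 = 1.87914.
h = 1.87914² = 3.53118 m.

3.531 m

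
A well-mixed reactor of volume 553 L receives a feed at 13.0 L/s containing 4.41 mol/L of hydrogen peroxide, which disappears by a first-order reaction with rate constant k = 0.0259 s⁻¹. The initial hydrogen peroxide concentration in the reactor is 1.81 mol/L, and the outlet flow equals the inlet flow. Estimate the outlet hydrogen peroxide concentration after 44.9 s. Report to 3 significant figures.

Accumulation = in − out − consumed: V dC/dt = Q C_in − Q C − k V C.
This is linear with rate a = Q/V + k = 0.049408 s⁻¹.
C_ss = Q C_in/(Q + kV) = 2.0983 mol/L; C(t) = C_ss + (C₀ − C_ss) e^(−a t).
C(44.9) = 2.0983 + (-0.28826)·e^(−0.049408·44.9) = 2.0983 + (-0.28826)·0.10878 = 2.0669 mol/L.

2.07 mol/L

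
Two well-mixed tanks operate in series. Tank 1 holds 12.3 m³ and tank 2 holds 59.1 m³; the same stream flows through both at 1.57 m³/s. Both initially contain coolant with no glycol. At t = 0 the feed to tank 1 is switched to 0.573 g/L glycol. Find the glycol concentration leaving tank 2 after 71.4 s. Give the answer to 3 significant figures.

Species balance on tank i: dCᵢ/dt = (Cᵢ₋₁ − Cᵢ)/τᵢ with τᵢ = Vᵢ/Q.
τ₁ = 12.3/1.57 = 7.8344 s; τ₂ = 59.1/1.57 = 37.643 s.
Solving the cascade with C₁(0)=C₂(0)=0 gives C₂(t) = C_in[1 − (τ₁ e^(−t/τ₁) − τ₂ e^(−t/τ₂))/(τ₁ − τ₂)].
At t = 71.4: e^(−t/τ₁) = 0.00011015, e^(−t/τ₂) = 0.15006.
C₂ = 0.573·[1 − (7.8344·0.00011015 − 37.643·0.15006)/(-29.809)] = 0.573·0.81054 = 0.46444 g/L.

0.464 g/L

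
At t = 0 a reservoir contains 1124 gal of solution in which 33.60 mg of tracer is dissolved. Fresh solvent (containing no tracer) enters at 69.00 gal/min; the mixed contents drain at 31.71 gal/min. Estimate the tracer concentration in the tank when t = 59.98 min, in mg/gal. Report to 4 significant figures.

0.003939 mg/gal

Total volume: dV/dt = Q_in − Q_out = 37.2900 gal/min, so V(t) = 1124 + 37.2900 t and V(59.98) = 3360.65 gal.
No tracer enters, so dm/dt = −Q_out · (m/V).
Separate: dm/m = −Q_out dt/V(t) ⇒ ln(m/m₀) = −(Q_out/(Q_in−Q_out)) ln(V/V₀).
m = m₀ (V₀/V)^(Q_out/(Q_in−Q_out)) = 33.60 × (1124/3360.65)^(0.850362) = 13.2391 mg.
C = m/V = 13.2391/3360.65 = 0.00393944 mg/gal.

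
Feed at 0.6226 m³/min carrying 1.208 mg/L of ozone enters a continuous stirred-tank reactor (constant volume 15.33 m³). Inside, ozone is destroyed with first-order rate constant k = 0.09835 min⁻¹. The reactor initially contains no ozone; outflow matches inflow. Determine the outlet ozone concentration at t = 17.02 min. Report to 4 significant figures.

Species balance: V dC/dt = Q C_in − Q C − k V C.
dC/dt = (Q/V) C_in − (Q/V + k) C; effective rate a = Q/V + k = 0.0406132 + 0.09835 = 0.138963 min⁻¹.
C_ss = Q C_in/(Q + kV) = 0.353048 mg/L; C(t) = C_ss + (C₀ − C_ss) e^(−a t).
C(17.02) = 0.353048 + (-0.353048)·e^(−0.138963·17.02) = 0.353048 + (-0.353048)·0.0939349 = 0.319885 mg/L.

0.3199 mg/L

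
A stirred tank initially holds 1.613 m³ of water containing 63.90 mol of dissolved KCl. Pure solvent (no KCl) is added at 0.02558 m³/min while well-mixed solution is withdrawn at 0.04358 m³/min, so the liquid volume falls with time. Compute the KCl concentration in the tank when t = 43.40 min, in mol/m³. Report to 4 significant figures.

Total volume: dV/dt = Q_in − Q_out = -0.0180000 m³/min, so V(t) = 1.613 − 0.0180000 t and V(43.40) = 0.831800 m³.
Species balance (pure solvent in): dm/dt = −Q_out · m/V(t).
Separate: dm/m = −Q_out dt/V(t) ⇒ ln(m/m₀) = −(Q_out/(Q_in−Q_out)) ln(V/V₀).
m = m₀ (V₀/V)^(Q_out/(Q_in−Q_out)) = 63.90 × (1.613/0.831800)^(-2.42111) = 12.8574 mol.
C = m/V = 12.8574/0.831800 = 15.4573 mol/m³.

15.46 mol/m³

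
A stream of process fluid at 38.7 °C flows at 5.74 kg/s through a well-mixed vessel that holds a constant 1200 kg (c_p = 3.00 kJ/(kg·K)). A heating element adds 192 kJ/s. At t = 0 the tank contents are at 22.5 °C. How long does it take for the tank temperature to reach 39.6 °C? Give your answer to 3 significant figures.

205 s

M c_p dT/dt = ṁ c_p (T_in − T) + Q̇.
τ = M/ṁ = 209.06 s; T_ss = T_in + Q̇/(ṁ c_p) = 49.850 °C.
T(t) = T_ss + (T₀ − T_ss) e^(−t/τ). Set T = 39.6:
e^(−t/τ) = (39.6 − 49.850)/(22.5 − 49.850) = 0.37477
t = −209.06 · ln(0.37477) = 205.18 s.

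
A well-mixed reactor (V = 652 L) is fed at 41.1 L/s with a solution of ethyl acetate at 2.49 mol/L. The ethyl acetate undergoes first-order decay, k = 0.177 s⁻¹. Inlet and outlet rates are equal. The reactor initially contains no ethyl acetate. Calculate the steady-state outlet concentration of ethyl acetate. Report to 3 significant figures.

Species balance: V dC/dt = Q C_in − Q C − k V C.
Steady state (dC/dt = 0): C_ss = Q C_in/(Q + kV) = C_in/(1 + kV/Q).
C_ss = 41.1·2.49/(41.1 + 0.177·652) = 102.34/156.50 = 0.65391 mol/L.

0.654 mol/L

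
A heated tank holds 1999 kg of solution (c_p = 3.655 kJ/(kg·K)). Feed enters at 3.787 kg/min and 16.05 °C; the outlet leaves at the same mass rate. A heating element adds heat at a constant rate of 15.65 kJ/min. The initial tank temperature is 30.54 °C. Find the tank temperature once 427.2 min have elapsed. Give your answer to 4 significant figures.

23.13 °C

Heat balance on the well-mixed liquid: M c_p dT/dt = ṁ c_p (T_in − T) + 15.65.
τ = M/ṁ = 527.858 min; T_ss = T_in + Q̇/(ṁ c_p) = 16.05 + 15.65/(3.787·3.655) = 17.1807 °C.
T approaches T_ss exponentially: T(t) = T_ss + (T₀ − T_ss) e^(−t/τ).
T(427.2) = 17.1807 + (13.3593)·e^(−427.2/527.858) = 17.1807 + (13.3593)·0.445166 = 23.1278 °C.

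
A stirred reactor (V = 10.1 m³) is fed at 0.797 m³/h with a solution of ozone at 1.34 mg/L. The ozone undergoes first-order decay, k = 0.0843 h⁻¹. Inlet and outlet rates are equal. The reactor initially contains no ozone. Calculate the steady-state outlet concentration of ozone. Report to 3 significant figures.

Accumulation = in − out − consumed: V dC/dt = Q C_in − Q C − k V C.
Steady state (dC/dt = 0): C_ss = Q C_in/(Q + kV) = C_in/(1 + kV/Q).
C_ss = 0.797·1.34/(0.797 + 0.0843·10.1) = 1.0680/1.6484 = 0.64788 mg/L.

0.648 mg/L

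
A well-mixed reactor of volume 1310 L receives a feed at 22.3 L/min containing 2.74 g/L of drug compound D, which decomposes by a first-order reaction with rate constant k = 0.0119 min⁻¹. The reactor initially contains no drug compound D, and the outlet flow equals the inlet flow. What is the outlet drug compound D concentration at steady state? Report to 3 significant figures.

1.61 g/L

Species balance: V dC/dt = Q C_in − Q C − k V C.
At steady state: 0 = Q C_in − (Q + kV) C_ss, so C_ss = Q C_in/(Q + kV).
C_ss = 22.3·2.74/(22.3 + 0.0119·1310) = 61.102/37.889 = 1.6127 g/L.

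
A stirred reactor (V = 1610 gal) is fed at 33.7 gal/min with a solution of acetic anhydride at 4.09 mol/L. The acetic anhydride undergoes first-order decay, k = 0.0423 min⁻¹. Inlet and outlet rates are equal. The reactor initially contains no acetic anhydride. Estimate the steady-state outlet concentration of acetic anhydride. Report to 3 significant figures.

1.35 mol/L

Species balance: V dC/dt = Q C_in − Q C − k V C.
At steady state: 0 = Q C_in − (Q + kV) C_ss, so C_ss = Q C_in/(Q + kV).
C_ss = 33.7·4.09/(33.7 + 0.0423·1610) = 137.83/101.80 = 1.3539 mol/L.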